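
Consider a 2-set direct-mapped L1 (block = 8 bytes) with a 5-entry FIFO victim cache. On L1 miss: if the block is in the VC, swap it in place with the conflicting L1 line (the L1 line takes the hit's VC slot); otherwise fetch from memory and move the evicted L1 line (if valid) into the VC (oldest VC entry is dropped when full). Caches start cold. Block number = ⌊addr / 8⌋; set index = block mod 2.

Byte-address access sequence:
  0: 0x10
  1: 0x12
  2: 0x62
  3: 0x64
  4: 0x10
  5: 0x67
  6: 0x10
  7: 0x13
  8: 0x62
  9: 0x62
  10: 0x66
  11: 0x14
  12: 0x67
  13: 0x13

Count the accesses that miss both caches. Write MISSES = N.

#0 0x10→b2/s0 MISS; vc=[]
#1 0x12→b2/s0 L1-HIT; vc=[]
#2 0x62→b12/s0 MISS; vc=[2]
#3 0x64→b12/s0 L1-HIT; vc=[2]
#4 0x10→b2/s0 VC-HIT; vc=[12]
#5 0x67→b12/s0 VC-HIT; vc=[2]
#6 0x10→b2/s0 VC-HIT; vc=[12]
#7 0x13→b2/s0 L1-HIT; vc=[12]
#8 0x62→b12/s0 VC-HIT; vc=[2]
#9 0x62→b12/s0 L1-HIT; vc=[2]
#10 0x66→b12/s0 L1-HIT; vc=[2]
#11 0x14→b2/s0 VC-HIT; vc=[12]
#12 0x67→b12/s0 VC-HIT; vc=[2]
#13 0x13→b2/s0 VC-HIT; vc=[12]

MISSES = 2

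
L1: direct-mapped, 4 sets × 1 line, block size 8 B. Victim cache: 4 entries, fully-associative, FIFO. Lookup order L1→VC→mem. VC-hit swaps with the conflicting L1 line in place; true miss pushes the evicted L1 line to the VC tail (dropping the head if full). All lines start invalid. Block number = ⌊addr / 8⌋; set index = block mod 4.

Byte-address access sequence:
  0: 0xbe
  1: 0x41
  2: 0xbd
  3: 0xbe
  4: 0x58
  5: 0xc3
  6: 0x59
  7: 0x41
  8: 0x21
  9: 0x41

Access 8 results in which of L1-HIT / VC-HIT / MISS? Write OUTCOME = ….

OUTCOME = MISS

#0 0xbe→b23/s3 MISS; vc=[]
#1 0x41→b8/s0 MISS; vc=[]
#2 0xbd→b23/s3 L1-HIT; vc=[]
#3 0xbe→b23/s3 L1-HIT; vc=[]
#4 0x58→b11/s3 MISS; vc=[23]
#5 0xc3→b24/s0 MISS; vc=[23,8]
#6 0x59→b11/s3 L1-HIT; vc=[23,8]
#7 0x41→b8/s0 VC-HIT; vc=[23,24]
#8 0x21→b4/s0 MISS; vc=[23,24,8]
#9 0x41→b8/s0 VC-HIT; vc=[23,24,4]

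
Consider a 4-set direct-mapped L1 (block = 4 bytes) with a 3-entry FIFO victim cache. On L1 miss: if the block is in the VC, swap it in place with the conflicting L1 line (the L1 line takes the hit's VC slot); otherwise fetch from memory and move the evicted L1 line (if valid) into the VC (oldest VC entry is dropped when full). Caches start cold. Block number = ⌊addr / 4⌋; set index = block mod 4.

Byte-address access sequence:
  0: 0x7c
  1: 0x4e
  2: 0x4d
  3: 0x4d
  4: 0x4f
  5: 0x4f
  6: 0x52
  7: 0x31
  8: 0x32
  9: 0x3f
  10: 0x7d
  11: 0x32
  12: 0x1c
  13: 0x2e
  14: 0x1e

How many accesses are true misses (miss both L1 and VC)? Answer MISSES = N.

MISSES = 7

0: 0x7c (blk 31, set 3) → MISS  vc=[]
1: 0x4e (blk 19, set 3) → MISS  vc=[31]
2: 0x4d (blk 19, set 3) → L1-HIT  vc=[31]
3: 0x4d (blk 19, set 3) → L1-HIT  vc=[31]
4: 0x4f (blk 19, set 3) → L1-HIT  vc=[31]
5: 0x4f (blk 19, set 3) → L1-HIT  vc=[31]
6: 0x52 (blk 20, set 0) → MISS  vc=[31]
7: 0x31 (blk 12, set 0) → MISS  vc=[31, 20]
8: 0x32 (blk 12, set 0) → L1-HIT  vc=[31, 20]
9: 0x3f (blk 15, set 3) → MISS  vc=[31, 20, 19]
10: 0x7d (blk 31, set 3) → VC-HIT  vc=[15, 20, 19]
11: 0x32 (blk 12, set 0) → L1-HIT  vc=[15, 20, 19]
12: 0x1c (blk 7, set 3) → MISS  vc=[20, 19, 31]
13: 0x2e (blk 11, set 3) → MISS  vc=[19, 31, 7]
14: 0x1e (blk 7, set 3) → VC-HIT  vc=[19, 31, 11]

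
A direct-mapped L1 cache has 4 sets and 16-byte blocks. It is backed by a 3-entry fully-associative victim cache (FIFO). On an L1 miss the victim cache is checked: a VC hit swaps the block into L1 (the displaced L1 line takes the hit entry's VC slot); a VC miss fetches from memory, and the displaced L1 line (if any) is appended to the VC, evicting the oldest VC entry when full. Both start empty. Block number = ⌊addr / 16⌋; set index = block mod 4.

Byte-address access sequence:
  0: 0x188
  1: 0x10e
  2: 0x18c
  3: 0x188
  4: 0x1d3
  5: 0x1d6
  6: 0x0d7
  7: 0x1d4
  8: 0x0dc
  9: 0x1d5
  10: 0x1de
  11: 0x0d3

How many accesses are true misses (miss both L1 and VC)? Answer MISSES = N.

  [0] addr=0x188 blk=24 s=0: MISS | VC []
  [1] addr=0x10e blk=16 s=0: MISS | VC [24]
  [2] addr=0x18c blk=24 s=0: VC-HIT | VC [16]
  [3] addr=0x188 blk=24 s=0: L1-HIT | VC [16]
  [4] addr=0x1d3 blk=29 s=1: MISS | VC [16]
  [5] addr=0x1d6 blk=29 s=1: L1-HIT | VC [16]
  [6] addr=0xd7 blk=13 s=1: MISS | VC [16, 29]
  [7] addr=0x1d4 blk=29 s=1: VC-HIT | VC [16, 13]
  [8] addr=0xdc blk=13 s=1: VC-HIT | VC [16, 29]
  [9] addr=0x1d5 blk=29 s=1: VC-HIT | VC [16, 13]
  [10] addr=0x1de blk=29 s=1: L1-HIT | VC [16, 13]
  [11] addr=0xd3 blk=13 s=1: VC-HIT | VC [16, 29]

MISSES = 4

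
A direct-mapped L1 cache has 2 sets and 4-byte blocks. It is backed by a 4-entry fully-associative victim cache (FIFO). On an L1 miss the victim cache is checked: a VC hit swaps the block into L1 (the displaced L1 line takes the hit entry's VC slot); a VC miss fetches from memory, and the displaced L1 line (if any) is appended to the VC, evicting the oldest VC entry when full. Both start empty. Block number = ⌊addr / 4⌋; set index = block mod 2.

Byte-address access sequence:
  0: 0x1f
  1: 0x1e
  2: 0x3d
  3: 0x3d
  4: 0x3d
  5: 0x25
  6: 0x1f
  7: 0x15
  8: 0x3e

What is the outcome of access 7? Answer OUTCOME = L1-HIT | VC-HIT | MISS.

OUTCOME = MISS

#0 0x1f→b7/s1 MISS; vc=[]
#1 0x1e→b7/s1 L1-HIT; vc=[]
#2 0x3d→b15/s1 MISS; vc=[7]
#3 0x3d→b15/s1 L1-HIT; vc=[7]
#4 0x3d→b15/s1 L1-HIT; vc=[7]
#5 0x25→b9/s1 MISS; vc=[7,15]
#6 0x1f→b7/s1 VC-HIT; vc=[9,15]
#7 0x15→b5/s1 MISS; vc=[9,15,7]
#8 0x3e→b15/s1 VC-HIT; vc=[9,5,7]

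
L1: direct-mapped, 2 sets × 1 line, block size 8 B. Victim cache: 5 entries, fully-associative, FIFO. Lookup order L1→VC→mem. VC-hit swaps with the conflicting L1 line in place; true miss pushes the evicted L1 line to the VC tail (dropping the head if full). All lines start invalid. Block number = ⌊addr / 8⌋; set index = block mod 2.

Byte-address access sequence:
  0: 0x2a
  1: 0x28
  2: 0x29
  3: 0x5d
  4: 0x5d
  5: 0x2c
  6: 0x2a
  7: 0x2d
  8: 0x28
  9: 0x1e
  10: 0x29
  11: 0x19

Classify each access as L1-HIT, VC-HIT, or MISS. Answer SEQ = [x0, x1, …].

0: 0x2a (blk 5, set 1) → MISS  vc=[]
1: 0x28 (blk 5, set 1) → L1-HIT  vc=[]
2: 0x29 (blk 5, set 1) → L1-HIT  vc=[]
3: 0x5d (blk 11, set 1) → MISS  vc=[5]
4: 0x5d (blk 11, set 1) → L1-HIT  vc=[5]
5: 0x2c (blk 5, set 1) → VC-HIT  vc=[11]
6: 0x2a (blk 5, set 1) → L1-HIT  vc=[11]
7: 0x2d (blk 5, set 1) → L1-HIT  vc=[11]
8: 0x28 (blk 5, set 1) → L1-HIT  vc=[11]
9: 0x1e (blk 3, set 1) → MISS  vc=[11, 5]
10: 0x29 (blk 5, set 1) → VC-HIT  vc=[11, 3]
11: 0x19 (blk 3, set 1) → VC-HIT  vc=[11, 5]

SEQ = [MISS, L1-HIT, L1-HIT, MISS, L1-HIT, VC-HIT, L1-HIT, L1-HIT, L1-HIT, MISS, VC-HIT, VC-HIT]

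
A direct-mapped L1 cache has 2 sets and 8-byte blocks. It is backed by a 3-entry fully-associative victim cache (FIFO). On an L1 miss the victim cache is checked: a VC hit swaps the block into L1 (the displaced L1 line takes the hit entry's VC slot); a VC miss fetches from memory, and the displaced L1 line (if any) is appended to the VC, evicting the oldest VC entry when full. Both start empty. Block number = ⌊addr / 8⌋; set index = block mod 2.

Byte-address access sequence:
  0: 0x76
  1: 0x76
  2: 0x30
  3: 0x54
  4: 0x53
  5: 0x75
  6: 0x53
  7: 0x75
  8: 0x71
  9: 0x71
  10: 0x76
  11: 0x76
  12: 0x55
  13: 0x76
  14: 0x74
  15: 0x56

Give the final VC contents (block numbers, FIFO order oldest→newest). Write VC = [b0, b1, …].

VC = [14, 6]

0: 0x76 (blk 14, set 0) → MISS  vc=[]
1: 0x76 (blk 14, set 0) → L1-HIT  vc=[]
2: 0x30 (blk 6, set 0) → MISS  vc=[14]
3: 0x54 (blk 10, set 0) → MISS  vc=[14, 6]
4: 0x53 (blk 10, set 0) → L1-HIT  vc=[14, 6]
5: 0x75 (blk 14, set 0) → VC-HIT  vc=[10, 6]
6: 0x53 (blk 10, set 0) → VC-HIT  vc=[14, 6]
7: 0x75 (blk 14, set 0) → VC-HIT  vc=[10, 6]
8: 0x71 (blk 14, set 0) → L1-HIT  vc=[10, 6]
9: 0x71 (blk 14, set 0) → L1-HIT  vc=[10, 6]
10: 0x76 (blk 14, set 0) → L1-HIT  vc=[10, 6]
11: 0x76 (blk 14, set 0) → L1-HIT  vc=[10, 6]
12: 0x55 (blk 10, set 0) → VC-HIT  vc=[14, 6]
13: 0x76 (blk 14, set 0) → VC-HIT  vc=[10, 6]
14: 0x74 (blk 14, set 0) → L1-HIT  vc=[10, 6]
15: 0x56 (blk 10, set 0) → VC-HIT  vc=[14, 6]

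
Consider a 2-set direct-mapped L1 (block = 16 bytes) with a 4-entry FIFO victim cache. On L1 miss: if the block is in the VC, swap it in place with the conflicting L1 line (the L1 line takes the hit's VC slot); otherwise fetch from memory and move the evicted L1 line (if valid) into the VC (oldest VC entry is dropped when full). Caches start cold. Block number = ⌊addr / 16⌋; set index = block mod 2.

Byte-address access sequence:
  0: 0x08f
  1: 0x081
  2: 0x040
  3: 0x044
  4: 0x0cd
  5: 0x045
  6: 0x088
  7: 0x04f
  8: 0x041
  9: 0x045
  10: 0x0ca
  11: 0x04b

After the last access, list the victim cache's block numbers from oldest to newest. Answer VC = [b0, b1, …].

0: 0x8f (blk 8, set 0) → MISS  vc=[]
1: 0x81 (blk 8, set 0) → L1-HIT  vc=[]
2: 0x40 (blk 4, set 0) → MISS  vc=[8]
3: 0x44 (blk 4, set 0) → L1-HIT  vc=[8]
4: 0xcd (blk 12, set 0) → MISS  vc=[8, 4]
5: 0x45 (blk 4, set 0) → VC-HIT  vc=[8, 12]
6: 0x88 (blk 8, set 0) → VC-HIT  vc=[4, 12]
7: 0x4f (blk 4, set 0) → VC-HIT  vc=[8, 12]
8: 0x41 (blk 4, set 0) → L1-HIT  vc=[8, 12]
9: 0x45 (blk 4, set 0) → L1-HIT  vc=[8, 12]
10: 0xca (blk 12, set 0) → VC-HIT  vc=[8, 4]
11: 0x4b (blk 4, set 0) → VC-HIT  vc=[8, 12]

VC = [8, 12]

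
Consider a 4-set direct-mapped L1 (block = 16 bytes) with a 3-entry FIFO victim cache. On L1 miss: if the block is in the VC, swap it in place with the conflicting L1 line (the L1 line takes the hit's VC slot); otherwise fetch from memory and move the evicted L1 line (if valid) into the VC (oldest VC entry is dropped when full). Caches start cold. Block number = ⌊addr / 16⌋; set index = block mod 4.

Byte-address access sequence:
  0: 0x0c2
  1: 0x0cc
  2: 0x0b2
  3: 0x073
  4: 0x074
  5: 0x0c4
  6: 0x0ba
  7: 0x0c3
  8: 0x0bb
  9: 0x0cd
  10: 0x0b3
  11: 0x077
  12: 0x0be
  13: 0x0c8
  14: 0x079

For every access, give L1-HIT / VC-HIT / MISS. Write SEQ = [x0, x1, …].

0: 0xc2 (blk 12, set 0) → MISS  vc=[]
1: 0xcc (blk 12, set 0) → L1-HIT  vc=[]
2: 0xb2 (blk 11, set 3) → MISS  vc=[]
3: 0x73 (blk 7, set 3) → MISS  vc=[11]
4: 0x74 (blk 7, set 3) → L1-HIT  vc=[11]
5: 0xc4 (blk 12, set 0) → L1-HIT  vc=[11]
6: 0xba (blk 11, set 3) → VC-HIT  vc=[7]
7: 0xc3 (blk 12, set 0) → L1-HIT  vc=[7]
8: 0xbb (blk 11, set 3) → L1-HIT  vc=[7]
9: 0xcd (blk 12, set 0) → L1-HIT  vc=[7]
10: 0xb3 (blk 11, set 3) → L1-HIT  vc=[7]
11: 0x77 (blk 7, set 3) → VC-HIT  vc=[11]
12: 0xbe (blk 11, set 3) → VC-HIT  vc=[7]
13: 0xc8 (blk 12, set 0) → L1-HIT  vc=[7]
14: 0x79 (blk 7, set 3) → VC-HIT  vc=[11]

SEQ = [MISS, L1-HIT, MISS, MISS, L1-HIT, L1-HIT, VC-HIT, L1-HIT, L1-HIT, L1-HIT, L1-HIT, VC-HIT, VC-HIT, L1-HIT, VC-HIT]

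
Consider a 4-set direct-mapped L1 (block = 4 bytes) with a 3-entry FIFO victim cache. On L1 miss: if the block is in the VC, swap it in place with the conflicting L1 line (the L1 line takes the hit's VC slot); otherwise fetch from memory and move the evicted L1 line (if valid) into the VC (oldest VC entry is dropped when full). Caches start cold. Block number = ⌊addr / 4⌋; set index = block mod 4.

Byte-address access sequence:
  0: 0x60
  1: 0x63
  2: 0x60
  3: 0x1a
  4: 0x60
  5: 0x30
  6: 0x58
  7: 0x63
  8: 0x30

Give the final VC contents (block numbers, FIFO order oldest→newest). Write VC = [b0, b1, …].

#0 0x60→b24/s0 MISS; vc=[]
#1 0x63→b24/s0 L1-HIT; vc=[]
#2 0x60→b24/s0 L1-HIT; vc=[]
#3 0x1a→b6/s2 MISS; vc=[]
#4 0x60→b24/s0 L1-HIT; vc=[]
#5 0x30→b12/s0 MISS; vc=[24]
#6 0x58→b22/s2 MISS; vc=[24,6]
#7 0x63→b24/s0 VC-HIT; vc=[12,6]
#8 0x30→b12/s0 VC-HIT; vc=[24,6]

VC = [24, 6]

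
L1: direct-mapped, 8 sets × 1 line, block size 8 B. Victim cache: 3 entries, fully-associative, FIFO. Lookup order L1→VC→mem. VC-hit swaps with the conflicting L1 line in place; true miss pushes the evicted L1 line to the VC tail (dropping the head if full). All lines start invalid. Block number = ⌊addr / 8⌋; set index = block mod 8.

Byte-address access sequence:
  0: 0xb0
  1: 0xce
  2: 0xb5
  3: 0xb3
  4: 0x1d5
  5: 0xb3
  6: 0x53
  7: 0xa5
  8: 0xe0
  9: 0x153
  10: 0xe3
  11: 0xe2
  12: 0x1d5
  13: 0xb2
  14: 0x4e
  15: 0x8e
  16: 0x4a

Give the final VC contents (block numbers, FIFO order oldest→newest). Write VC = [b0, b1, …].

VC = [10, 25, 17]

  [0] addr=0xb0 blk=22 s=6: MISS | VC []
  [1] addr=0xce blk=25 s=1: MISS | VC []
  [2] addr=0xb5 blk=22 s=6: L1-HIT | VC []
  [3] addr=0xb3 blk=22 s=6: L1-HIT | VC []
  [4] addr=0x1d5 blk=58 s=2: MISS | VC []
  [5] addr=0xb3 blk=22 s=6: L1-HIT | VC []
  [6] addr=0x53 blk=10 s=2: MISS | VC [58]
  [7] addr=0xa5 blk=20 s=4: MISS | VC [58]
  [8] addr=0xe0 blk=28 s=4: MISS | VC [58, 20]
  [9] addr=0x153 blk=42 s=2: MISS | VC [58, 20, 10]
  [10] addr=0xe3 blk=28 s=4: L1-HIT | VC [58, 20, 10]
  [11] addr=0xe2 blk=28 s=4: L1-HIT | VC [58, 20, 10]
  [12] addr=0x1d5 blk=58 s=2: VC-HIT | VC [42, 20, 10]
  [13] addr=0xb2 blk=22 s=6: L1-HIT | VC [42, 20, 10]
  [14] addr=0x4e blk=9 s=1: MISS | VC [20, 10, 25]
  [15] addr=0x8e blk=17 s=1: MISS | VC [10, 25, 9]
  [16] addr=0x4a blk=9 s=1: VC-HIT | VC [10, 25, 17]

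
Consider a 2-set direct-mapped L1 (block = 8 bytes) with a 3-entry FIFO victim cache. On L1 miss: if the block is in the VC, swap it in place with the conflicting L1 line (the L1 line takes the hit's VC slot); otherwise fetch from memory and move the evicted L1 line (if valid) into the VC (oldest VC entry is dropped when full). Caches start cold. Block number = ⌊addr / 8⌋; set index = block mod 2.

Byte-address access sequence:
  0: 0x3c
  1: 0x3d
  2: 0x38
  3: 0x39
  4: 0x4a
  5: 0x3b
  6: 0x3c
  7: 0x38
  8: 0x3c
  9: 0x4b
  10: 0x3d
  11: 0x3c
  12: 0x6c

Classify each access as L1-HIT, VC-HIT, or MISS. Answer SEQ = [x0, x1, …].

  [0] addr=0x3c blk=7 s=1: MISS | VC []
  [1] addr=0x3d blk=7 s=1: L1-HIT | VC []
  [2] addr=0x38 blk=7 s=1: L1-HIT | VC []
  [3] addr=0x39 blk=7 s=1: L1-HIT | VC []
  [4] addr=0x4a blk=9 s=1: MISS | VC [7]
  [5] addr=0x3b blk=7 s=1: VC-HIT | VC [9]
  [6] addr=0x3c blk=7 s=1: L1-HIT | VC [9]
  [7] addr=0x38 blk=7 s=1: L1-HIT | VC [9]
  [8] addr=0x3c blk=7 s=1: L1-HIT | VC [9]
  [9] addr=0x4b blk=9 s=1: VC-HIT | VC [7]
  [10] addr=0x3d blk=7 s=1: VC-HIT | VC [9]
  [11] addr=0x3c blk=7 s=1: L1-HIT | VC [9]
  [12] addr=0x6c blk=13 s=1: MISS | VC [9, 7]

SEQ = [MISS, L1-HIT, L1-HIT, L1-HIT, MISS, VC-HIT, L1-HIT, L1-HIT, L1-HIT, VC-HIT, VC-HIT, L1-HIT, MISS]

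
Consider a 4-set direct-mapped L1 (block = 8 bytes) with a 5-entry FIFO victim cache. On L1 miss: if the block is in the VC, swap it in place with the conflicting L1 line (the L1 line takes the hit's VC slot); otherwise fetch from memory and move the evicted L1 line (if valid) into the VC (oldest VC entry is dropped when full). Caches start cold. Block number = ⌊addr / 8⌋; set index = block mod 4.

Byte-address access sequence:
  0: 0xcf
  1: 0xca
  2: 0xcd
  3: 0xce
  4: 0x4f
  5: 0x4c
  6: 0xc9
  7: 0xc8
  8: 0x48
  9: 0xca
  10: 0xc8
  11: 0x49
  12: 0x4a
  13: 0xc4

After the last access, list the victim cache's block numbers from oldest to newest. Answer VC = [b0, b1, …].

#0 0xcf→b25/s1 MISS; vc=[]
#1 0xca→b25/s1 L1-HIT; vc=[]
#2 0xcd→b25/s1 L1-HIT; vc=[]
#3 0xce→b25/s1 L1-HIT; vc=[]
#4 0x4f→b9/s1 MISS; vc=[25]
#5 0x4c→b9/s1 L1-HIT; vc=[25]
#6 0xc9→b25/s1 VC-HIT; vc=[9]
#7 0xc8→b25/s1 L1-HIT; vc=[9]
#8 0x48→b9/s1 VC-HIT; vc=[25]
#9 0xca→b25/s1 VC-HIT; vc=[9]
#10 0xc8→b25/s1 L1-HIT; vc=[9]
#11 0x49→b9/s1 VC-HIT; vc=[25]
#12 0x4a→b9/s1 L1-HIT; vc=[25]
#13 0xc4→b24/s0 MISS; vc=[25]

VC = [25]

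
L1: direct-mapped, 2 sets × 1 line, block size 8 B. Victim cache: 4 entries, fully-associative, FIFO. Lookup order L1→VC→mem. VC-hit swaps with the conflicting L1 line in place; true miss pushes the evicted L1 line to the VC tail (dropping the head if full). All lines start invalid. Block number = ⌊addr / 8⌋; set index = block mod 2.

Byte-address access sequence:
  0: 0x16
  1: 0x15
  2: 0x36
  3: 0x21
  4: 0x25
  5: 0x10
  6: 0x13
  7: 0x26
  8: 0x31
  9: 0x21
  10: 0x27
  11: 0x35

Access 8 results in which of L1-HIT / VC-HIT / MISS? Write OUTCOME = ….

OUTCOME = VC-HIT

#0 0x16→b2/s0 MISS; vc=[]
#1 0x15→b2/s0 L1-HIT; vc=[]
#2 0x36→b6/s0 MISS; vc=[2]
#3 0x21→b4/s0 MISS; vc=[2,6]
#4 0x25→b4/s0 L1-HIT; vc=[2,6]
#5 0x10→b2/s0 VC-HIT; vc=[4,6]
#6 0x13→b2/s0 L1-HIT; vc=[4,6]
#7 0x26→b4/s0 VC-HIT; vc=[2,6]
#8 0x31→b6/s0 VC-HIT; vc=[2,4]
#9 0x21→b4/s0 VC-HIT; vc=[2,6]
#10 0x27→b4/s0 L1-HIT; vc=[2,6]
#11 0x35→b6/s0 VC-HIT; vc=[2,4]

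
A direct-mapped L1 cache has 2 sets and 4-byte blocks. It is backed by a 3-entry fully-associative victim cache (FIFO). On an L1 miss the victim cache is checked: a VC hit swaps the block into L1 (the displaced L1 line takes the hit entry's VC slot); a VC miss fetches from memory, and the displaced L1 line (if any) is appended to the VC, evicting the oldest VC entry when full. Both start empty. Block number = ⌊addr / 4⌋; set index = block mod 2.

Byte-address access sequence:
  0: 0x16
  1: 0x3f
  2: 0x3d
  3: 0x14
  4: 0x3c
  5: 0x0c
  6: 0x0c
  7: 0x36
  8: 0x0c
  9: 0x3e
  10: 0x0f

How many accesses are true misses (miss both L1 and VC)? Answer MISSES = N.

0: 0x16 (blk 5, set 1) → MISS  vc=[]
1: 0x3f (blk 15, set 1) → MISS  vc=[5]
2: 0x3d (blk 15, set 1) → L1-HIT  vc=[5]
3: 0x14 (blk 5, set 1) → VC-HIT  vc=[15]
4: 0x3c (blk 15, set 1) → VC-HIT  vc=[5]
5: 0xc (blk 3, set 1) → MISS  vc=[5, 15]
6: 0xc (blk 3, set 1) → L1-HIT  vc=[5, 15]
7: 0x36 (blk 13, set 1) → MISS  vc=[5, 15, 3]
8: 0xc (blk 3, set 1) → VC-HIT  vc=[5, 15, 13]
9: 0x3e (blk 15, set 1) → VC-HIT  vc=[5, 3, 13]
10: 0xf (blk 3, set 1) → VC-HIT  vc=[5, 15, 13]

MISSES = 4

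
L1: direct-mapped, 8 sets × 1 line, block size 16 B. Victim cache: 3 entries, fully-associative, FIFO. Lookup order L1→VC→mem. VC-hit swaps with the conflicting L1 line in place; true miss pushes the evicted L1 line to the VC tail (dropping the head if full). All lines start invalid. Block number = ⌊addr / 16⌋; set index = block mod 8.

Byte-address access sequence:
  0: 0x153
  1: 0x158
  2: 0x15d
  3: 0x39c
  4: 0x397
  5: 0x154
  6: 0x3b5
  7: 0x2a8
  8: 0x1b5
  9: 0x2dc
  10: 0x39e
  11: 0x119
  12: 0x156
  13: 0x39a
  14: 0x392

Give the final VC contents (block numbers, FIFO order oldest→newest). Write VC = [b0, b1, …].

VC = [59, 45, 17]

0: 0x153 (blk 21, set 5) → MISS  vc=[]
1: 0x158 (blk 21, set 5) → L1-HIT  vc=[]
2: 0x15d (blk 21, set 5) → L1-HIT  vc=[]
3: 0x39c (blk 57, set 1) → MISS  vc=[]
4: 0x397 (blk 57, set 1) → L1-HIT  vc=[]
5: 0x154 (blk 21, set 5) → L1-HIT  vc=[]
6: 0x3b5 (blk 59, set 3) → MISS  vc=[]
7: 0x2a8 (blk 42, set 2) → MISS  vc=[]
8: 0x1b5 (blk 27, set 3) → MISS  vc=[59]
9: 0x2dc (blk 45, set 5) → MISS  vc=[59, 21]
10: 0x39e (blk 57, set 1) → L1-HIT  vc=[59, 21]
11: 0x119 (blk 17, set 1) → MISS  vc=[59, 21, 57]
12: 0x156 (blk 21, set 5) → VC-HIT  vc=[59, 45, 57]
13: 0x39a (blk 57, set 1) → VC-HIT  vc=[59, 45, 17]
14: 0x392 (blk 57, set 1) → L1-HIT  vc=[59, 45, 17]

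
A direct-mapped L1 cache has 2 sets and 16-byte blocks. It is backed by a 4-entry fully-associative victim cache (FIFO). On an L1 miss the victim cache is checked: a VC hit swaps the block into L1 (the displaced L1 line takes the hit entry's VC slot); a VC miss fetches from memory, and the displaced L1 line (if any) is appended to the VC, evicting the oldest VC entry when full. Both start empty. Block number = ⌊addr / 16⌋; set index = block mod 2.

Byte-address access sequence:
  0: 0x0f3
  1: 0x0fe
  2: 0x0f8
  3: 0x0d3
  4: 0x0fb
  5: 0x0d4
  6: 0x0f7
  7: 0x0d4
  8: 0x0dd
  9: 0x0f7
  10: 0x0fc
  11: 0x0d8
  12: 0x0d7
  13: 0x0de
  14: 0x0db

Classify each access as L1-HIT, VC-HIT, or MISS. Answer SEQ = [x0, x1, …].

SEQ = [MISS, L1-HIT, L1-HIT, MISS, VC-HIT, VC-HIT, VC-HIT, VC-HIT, L1-HIT, VC-HIT, L1-HIT, VC-HIT, L1-HIT, L1-HIT, L1-HIT]

#0 0xf3→b15/s1 MISS; vc=[]
#1 0xfe→b15/s1 L1-HIT; vc=[]
#2 0xf8→b15/s1 L1-HIT; vc=[]
#3 0xd3→b13/s1 MISS; vc=[15]
#4 0xfb→b15/s1 VC-HIT; vc=[13]
#5 0xd4→b13/s1 VC-HIT; vc=[15]
#6 0xf7→b15/s1 VC-HIT; vc=[13]
#7 0xd4→b13/s1 VC-HIT; vc=[15]
#8 0xdd→b13/s1 L1-HIT; vc=[15]
#9 0xf7→b15/s1 VC-HIT; vc=[13]
#10 0xfc→b15/s1 L1-HIT; vc=[13]
#11 0xd8→b13/s1 VC-HIT; vc=[15]
#12 0xd7→b13/s1 L1-HIT; vc=[15]
#13 0xde→b13/s1 L1-HIT; vc=[15]
#14 0xdb→b13/s1 L1-HIT; vc=[15]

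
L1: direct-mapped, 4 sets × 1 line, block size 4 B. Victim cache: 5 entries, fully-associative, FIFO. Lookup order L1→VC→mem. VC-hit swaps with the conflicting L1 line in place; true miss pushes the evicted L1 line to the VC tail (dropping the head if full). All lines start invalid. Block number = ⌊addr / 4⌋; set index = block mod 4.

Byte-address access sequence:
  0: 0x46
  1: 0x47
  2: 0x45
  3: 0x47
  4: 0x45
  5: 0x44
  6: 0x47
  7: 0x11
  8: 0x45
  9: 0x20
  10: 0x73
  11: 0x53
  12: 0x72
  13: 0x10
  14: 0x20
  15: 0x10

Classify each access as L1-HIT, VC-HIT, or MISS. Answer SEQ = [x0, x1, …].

#0 0x46→b17/s1 MISS; vc=[]
#1 0x47→b17/s1 L1-HIT; vc=[]
#2 0x45→b17/s1 L1-HIT; vc=[]
#3 0x47→b17/s1 L1-HIT; vc=[]
#4 0x45→b17/s1 L1-HIT; vc=[]
#5 0x44→b17/s1 L1-HIT; vc=[]
#6 0x47→b17/s1 L1-HIT; vc=[]
#7 0x11→b4/s0 MISS; vc=[]
#8 0x45→b17/s1 L1-HIT; vc=[]
#9 0x20→b8/s0 MISS; vc=[4]
#10 0x73→b28/s0 MISS; vc=[4,8]
#11 0x53→b20/s0 MISS; vc=[4,8,28]
#12 0x72→b28/s0 VC-HIT; vc=[4,8,20]
#13 0x10→b4/s0 VC-HIT; vc=[28,8,20]
#14 0x20→b8/s0 VC-HIT; vc=[28,4,20]
#15 0x10→b4/s0 VC-HIT; vc=[28,8,20]

SEQ = [MISS, L1-HIT, L1-HIT, L1-HIT, L1-HIT, L1-HIT, L1-HIT, MISS, L1-HIT, MISS, MISS, MISS, VC-HIT, VC-HIT, VC-HIT, VC-HIT]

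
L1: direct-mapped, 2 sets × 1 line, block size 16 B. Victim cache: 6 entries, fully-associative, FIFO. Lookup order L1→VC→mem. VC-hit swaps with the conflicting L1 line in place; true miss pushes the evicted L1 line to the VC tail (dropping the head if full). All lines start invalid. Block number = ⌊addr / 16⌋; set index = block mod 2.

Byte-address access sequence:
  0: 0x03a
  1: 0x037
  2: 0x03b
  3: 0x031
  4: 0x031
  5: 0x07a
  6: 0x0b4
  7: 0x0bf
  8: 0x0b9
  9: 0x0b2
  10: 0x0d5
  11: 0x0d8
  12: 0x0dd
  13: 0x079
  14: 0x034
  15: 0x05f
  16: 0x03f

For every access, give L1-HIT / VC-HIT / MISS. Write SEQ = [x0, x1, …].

  [0] addr=0x3a blk=3 s=1: MISS | VC []
  [1] addr=0x37 blk=3 s=1: L1-HIT | VC []
  [2] addr=0x3b blk=3 s=1: L1-HIT | VC []
  [3] addr=0x31 blk=3 s=1: L1-HIT | VC []
  [4] addr=0x31 blk=3 s=1: L1-HIT | VC []
  [5] addr=0x7a blk=7 s=1: MISS | VC [3]
  [6] addr=0xb4 blk=11 s=1: MISS | VC [3, 7]
  [7] addr=0xbf blk=11 s=1: L1-HIT | VC [3, 7]
  [8] addr=0xb9 blk=11 s=1: L1-HIT | VC [3, 7]
  [9] addr=0xb2 blk=11 s=1: L1-HIT | VC [3, 7]
  [10] addr=0xd5 blk=13 s=1: MISS | VC [3, 7, 11]
  [11] addr=0xd8 blk=13 s=1: L1-HIT | VC [3, 7, 11]
  [12] addr=0xdd blk=13 s=1: L1-HIT | VC [3, 7, 11]
  [13] addr=0x79 blk=7 s=1: VC-HIT | VC [3, 13, 11]
  [14] addr=0x34 blk=3 s=1: VC-HIT | VC [7, 13, 11]
  [15] addr=0x5f blk=5 s=1: MISS | VC [7, 13, 11, 3]
  [16] addr=0x3f blk=3 s=1: VC-HIT | VC [7, 13, 11, 5]

SEQ = [MISS, L1-HIT, L1-HIT, L1-HIT, L1-HIT, MISS, MISS, L1-HIT, L1-HIT, L1-HIT, MISS, L1-HIT, L1-HIT, VC-HIT, VC-HIT, MISS, VC-HIT]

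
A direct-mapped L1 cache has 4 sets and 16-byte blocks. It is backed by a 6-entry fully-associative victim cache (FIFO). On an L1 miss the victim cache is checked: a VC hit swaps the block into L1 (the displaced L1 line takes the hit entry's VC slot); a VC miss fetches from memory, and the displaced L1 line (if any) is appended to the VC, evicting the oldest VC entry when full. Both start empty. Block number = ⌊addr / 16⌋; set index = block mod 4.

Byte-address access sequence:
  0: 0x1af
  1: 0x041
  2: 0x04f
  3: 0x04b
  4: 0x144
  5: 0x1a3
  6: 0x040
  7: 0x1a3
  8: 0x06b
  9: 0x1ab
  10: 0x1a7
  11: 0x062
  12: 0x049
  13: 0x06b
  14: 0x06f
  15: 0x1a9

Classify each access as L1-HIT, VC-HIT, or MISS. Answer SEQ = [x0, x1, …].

#0 0x1af→b26/s2 MISS; vc=[]
#1 0x41→b4/s0 MISS; vc=[]
#2 0x4f→b4/s0 L1-HIT; vc=[]
#3 0x4b→b4/s0 L1-HIT; vc=[]
#4 0x144→b20/s0 MISS; vc=[4]
#5 0x1a3→b26/s2 L1-HIT; vc=[4]
#6 0x40→b4/s0 VC-HIT; vc=[20]
#7 0x1a3→b26/s2 L1-HIT; vc=[20]
#8 0x6b→b6/s2 MISS; vc=[20,26]
#9 0x1ab→b26/s2 VC-HIT; vc=[20,6]
#10 0x1a7→b26/s2 L1-HIT; vc=[20,6]
#11 0x62→b6/s2 VC-HIT; vc=[20,26]
#12 0x49→b4/s0 L1-HIT; vc=[20,26]
#13 0x6b→b6/s2 L1-HIT; vc=[20,26]
#14 0x6f→b6/s2 L1-HIT; vc=[20,26]
#15 0x1a9→b26/s2 VC-HIT; vc=[20,6]

SEQ = [MISS, MISS, L1-HIT, L1-HIT, MISS, L1-HIT, VC-HIT, L1-HIT, MISS, VC-HIT, L1-HIT, VC-HIT, L1-HIT, L1-HIT, L1-HIT, VC-HIT]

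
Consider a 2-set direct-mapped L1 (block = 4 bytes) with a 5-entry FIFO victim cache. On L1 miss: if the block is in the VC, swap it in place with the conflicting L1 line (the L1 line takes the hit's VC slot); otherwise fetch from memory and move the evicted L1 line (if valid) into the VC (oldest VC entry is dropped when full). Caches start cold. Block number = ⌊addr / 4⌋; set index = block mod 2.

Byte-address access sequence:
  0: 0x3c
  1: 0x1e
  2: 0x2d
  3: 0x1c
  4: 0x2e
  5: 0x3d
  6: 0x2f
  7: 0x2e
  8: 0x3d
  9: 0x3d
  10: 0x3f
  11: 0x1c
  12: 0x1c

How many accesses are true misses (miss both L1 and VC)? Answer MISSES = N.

0: 0x3c (blk 15, set 1) → MISS  vc=[]
1: 0x1e (blk 7, set 1) → MISS  vc=[15]
2: 0x2d (blk 11, set 1) → MISS  vc=[15, 7]
3: 0x1c (blk 7, set 1) → VC-HIT  vc=[15, 11]
4: 0x2e (blk 11, set 1) → VC-HIT  vc=[15, 7]
5: 0x3d (blk 15, set 1) → VC-HIT  vc=[11, 7]
6: 0x2f (blk 11, set 1) → VC-HIT  vc=[15, 7]
7: 0x2e (blk 11, set 1) → L1-HIT  vc=[15, 7]
8: 0x3d (blk 15, set 1) → VC-HIT  vc=[11, 7]
9: 0x3d (blk 15, set 1) → L1-HIT  vc=[11, 7]
10: 0x3f (blk 15, set 1) → L1-HIT  vc=[11, 7]
11: 0x1c (blk 7, set 1) → VC-HIT  vc=[11, 15]
12: 0x1c (blk 7, set 1) → L1-HIT  vc=[11, 15]

MISSES = 3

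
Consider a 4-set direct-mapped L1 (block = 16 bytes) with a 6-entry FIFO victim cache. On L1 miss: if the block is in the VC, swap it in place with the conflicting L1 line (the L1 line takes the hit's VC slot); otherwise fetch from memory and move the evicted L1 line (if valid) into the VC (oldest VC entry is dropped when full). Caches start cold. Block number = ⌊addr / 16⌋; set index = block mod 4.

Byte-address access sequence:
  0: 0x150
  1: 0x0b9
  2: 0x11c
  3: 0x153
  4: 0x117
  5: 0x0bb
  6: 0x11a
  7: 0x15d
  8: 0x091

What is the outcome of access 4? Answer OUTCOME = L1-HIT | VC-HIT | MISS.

  [0] addr=0x150 blk=21 s=1: MISS | VC []
  [1] addr=0xb9 blk=11 s=3: MISS | VC []
  [2] addr=0x11c blk=17 s=1: MISS | VC [21]
  [3] addr=0x153 blk=21 s=1: VC-HIT | VC [17]
  [4] addr=0x117 blk=17 s=1: VC-HIT | VC [21]
  [5] addr=0xbb blk=11 s=3: L1-HIT | VC [21]
  [6] addr=0x11a blk=17 s=1: L1-HIT | VC [21]
  [7] addr=0x15d blk=21 s=1: VC-HIT | VC [17]
  [8] addr=0x91 blk=9 s=1: MISS | VC [17, 21]

OUTCOME = VC-HIT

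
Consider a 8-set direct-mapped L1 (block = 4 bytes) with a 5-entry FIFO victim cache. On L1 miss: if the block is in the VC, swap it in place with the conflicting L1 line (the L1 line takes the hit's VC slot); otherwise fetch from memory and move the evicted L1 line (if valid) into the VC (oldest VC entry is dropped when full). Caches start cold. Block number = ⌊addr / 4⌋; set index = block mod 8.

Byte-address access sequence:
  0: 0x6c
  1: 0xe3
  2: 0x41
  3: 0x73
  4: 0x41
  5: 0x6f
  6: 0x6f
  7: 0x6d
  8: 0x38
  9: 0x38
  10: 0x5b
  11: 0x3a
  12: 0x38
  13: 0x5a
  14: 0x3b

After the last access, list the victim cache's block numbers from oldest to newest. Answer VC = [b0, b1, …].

0: 0x6c (blk 27, set 3) → MISS  vc=[]
1: 0xe3 (blk 56, set 0) → MISS  vc=[]
2: 0x41 (blk 16, set 0) → MISS  vc=[56]
3: 0x73 (blk 28, set 4) → MISS  vc=[56]
4: 0x41 (blk 16, set 0) → L1-HIT  vc=[56]
5: 0x6f (blk 27, set 3) → L1-HIT  vc=[56]
6: 0x6f (blk 27, set 3) → L1-HIT  vc=[56]
7: 0x6d (blk 27, set 3) → L1-HIT  vc=[56]
8: 0x38 (blk 14, set 6) → MISS  vc=[56]
9: 0x38 (blk 14, set 6) → L1-HIT  vc=[56]
10: 0x5b (blk 22, set 6) → MISS  vc=[56, 14]
11: 0x3a (blk 14, set 6) → VC-HIT  vc=[56, 22]
12: 0x38 (blk 14, set 6) → L1-HIT  vc=[56, 22]
13: 0x5a (blk 22, set 6) → VC-HIT  vc=[56, 14]
14: 0x3b (blk 14, set 6) → VC-HIT  vc=[56, 22]

VC = [56, 22]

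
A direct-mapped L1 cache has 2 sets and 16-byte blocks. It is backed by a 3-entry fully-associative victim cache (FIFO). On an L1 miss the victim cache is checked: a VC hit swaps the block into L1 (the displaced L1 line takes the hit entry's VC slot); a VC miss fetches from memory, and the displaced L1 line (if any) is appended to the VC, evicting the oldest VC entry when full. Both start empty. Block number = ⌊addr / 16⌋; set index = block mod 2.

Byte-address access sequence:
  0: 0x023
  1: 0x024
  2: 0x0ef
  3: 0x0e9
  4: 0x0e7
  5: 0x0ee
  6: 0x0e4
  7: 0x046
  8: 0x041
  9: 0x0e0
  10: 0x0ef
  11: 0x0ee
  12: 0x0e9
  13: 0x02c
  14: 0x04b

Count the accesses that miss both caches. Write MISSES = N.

MISSES = 3

0: 0x23 (blk 2, set 0) → MISS  vc=[]
1: 0x24 (blk 2, set 0) → L1-HIT  vc=[]
2: 0xef (blk 14, set 0) → MISS  vc=[2]
3: 0xe9 (blk 14, set 0) → L1-HIT  vc=[2]
4: 0xe7 (blk 14, set 0) → L1-HIT  vc=[2]
5: 0xee (blk 14, set 0) → L1-HIT  vc=[2]
6: 0xe4 (blk 14, set 0) → L1-HIT  vc=[2]
7: 0x46 (blk 4, set 0) → MISS  vc=[2, 14]
8: 0x41 (blk 4, set 0) → L1-HIT  vc=[2, 14]
9: 0xe0 (blk 14, set 0) → VC-HIT  vc=[2, 4]
10: 0xef (blk 14, set 0) → L1-HIT  vc=[2, 4]
11: 0xee (blk 14, set 0) → L1-HIT  vc=[2, 4]
12: 0xe9 (blk 14, set 0) → L1-HIT  vc=[2, 4]
13: 0x2c (blk 2, set 0) → VC-HIT  vc=[14, 4]
14: 0x4b (blk 4, set 0) → VC-HIT  vc=[14, 2]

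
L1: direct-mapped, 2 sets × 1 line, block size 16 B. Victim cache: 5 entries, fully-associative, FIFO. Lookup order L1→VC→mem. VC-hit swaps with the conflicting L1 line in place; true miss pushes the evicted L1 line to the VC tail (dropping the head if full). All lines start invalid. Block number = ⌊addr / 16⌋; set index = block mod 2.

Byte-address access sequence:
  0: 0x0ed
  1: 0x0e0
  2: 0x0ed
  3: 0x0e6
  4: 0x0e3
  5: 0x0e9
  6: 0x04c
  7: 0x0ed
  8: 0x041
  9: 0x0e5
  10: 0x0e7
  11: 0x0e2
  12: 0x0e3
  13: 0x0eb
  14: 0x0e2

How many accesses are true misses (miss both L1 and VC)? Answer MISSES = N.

MISSES = 2

0: 0xed (blk 14, set 0) → MISS  vc=[]
1: 0xe0 (blk 14, set 0) → L1-HIT  vc=[]
2: 0xed (blk 14, set 0) → L1-HIT  vc=[]
3: 0xe6 (blk 14, set 0) → L1-HIT  vc=[]
4: 0xe3 (blk 14, set 0) → L1-HIT  vc=[]
5: 0xe9 (blk 14, set 0) → L1-HIT  vc=[]
6: 0x4c (blk 4, set 0) → MISS  vc=[14]
7: 0xed (blk 14, set 0) → VC-HIT  vc=[4]
8: 0x41 (blk 4, set 0) → VC-HIT  vc=[14]
9: 0xe5 (blk 14, set 0) → VC-HIT  vc=[4]
10: 0xe7 (blk 14, set 0) → L1-HIT  vc=[4]
11: 0xe2 (blk 14, set 0) → L1-HIT  vc=[4]
12: 0xe3 (blk 14, set 0) → L1-HIT  vc=[4]
13: 0xeb (blk 14, set 0) → L1-HIT  vc=[4]
14: 0xe2 (blk 14, set 0) → L1-HIT  vc=[4]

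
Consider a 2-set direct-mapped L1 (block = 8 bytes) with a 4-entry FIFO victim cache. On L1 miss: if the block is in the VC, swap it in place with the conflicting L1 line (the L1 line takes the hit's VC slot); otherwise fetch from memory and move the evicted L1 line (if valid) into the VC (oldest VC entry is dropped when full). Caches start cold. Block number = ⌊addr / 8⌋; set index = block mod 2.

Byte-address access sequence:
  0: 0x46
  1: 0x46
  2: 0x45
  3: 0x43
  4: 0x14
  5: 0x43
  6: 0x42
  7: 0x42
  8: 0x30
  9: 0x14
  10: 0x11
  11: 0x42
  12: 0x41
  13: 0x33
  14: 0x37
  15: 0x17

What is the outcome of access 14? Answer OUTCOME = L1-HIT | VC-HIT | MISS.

#0 0x46→b8/s0 MISS; vc=[]
#1 0x46→b8/s0 L1-HIT; vc=[]
#2 0x45→b8/s0 L1-HIT; vc=[]
#3 0x43→b8/s0 L1-HIT; vc=[]
#4 0x14→b2/s0 MISS; vc=[8]
#5 0x43→b8/s0 VC-HIT; vc=[2]
#6 0x42→b8/s0 L1-HIT; vc=[2]
#7 0x42→b8/s0 L1-HIT; vc=[2]
#8 0x30→b6/s0 MISS; vc=[2,8]
#9 0x14→b2/s0 VC-HIT; vc=[6,8]
#10 0x11→b2/s0 L1-HIT; vc=[6,8]
#11 0x42→b8/s0 VC-HIT; vc=[6,2]
#12 0x41→b8/s0 L1-HIT; vc=[6,2]
#13 0x33→b6/s0 VC-HIT; vc=[8,2]
#14 0x37→b6/s0 L1-HIT; vc=[8,2]
#15 0x17→b2/s0 VC-HIT; vc=[8,6]

OUTCOME = L1-HIT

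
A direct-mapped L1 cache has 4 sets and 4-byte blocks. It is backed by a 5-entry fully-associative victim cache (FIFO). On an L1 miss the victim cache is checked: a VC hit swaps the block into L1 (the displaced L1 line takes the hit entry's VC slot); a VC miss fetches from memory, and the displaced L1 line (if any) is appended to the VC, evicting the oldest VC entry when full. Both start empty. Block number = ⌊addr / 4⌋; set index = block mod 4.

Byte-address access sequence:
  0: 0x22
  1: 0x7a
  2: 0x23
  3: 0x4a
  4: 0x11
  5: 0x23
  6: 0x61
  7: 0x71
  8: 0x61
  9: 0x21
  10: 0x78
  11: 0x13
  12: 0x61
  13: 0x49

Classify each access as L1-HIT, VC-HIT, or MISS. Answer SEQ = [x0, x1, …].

SEQ = [MISS, MISS, L1-HIT, MISS, MISS, VC-HIT, MISS, MISS, VC-HIT, VC-HIT, VC-HIT, VC-HIT, VC-HIT, VC-HIT]

0: 0x22 (blk 8, set 0) → MISS  vc=[]
1: 0x7a (blk 30, set 2) → MISS  vc=[]
2: 0x23 (blk 8, set 0) → L1-HIT  vc=[]
3: 0x4a (blk 18, set 2) → MISS  vc=[30]
4: 0x11 (blk 4, set 0) → MISS  vc=[30, 8]
5: 0x23 (blk 8, set 0) → VC-HIT  vc=[30, 4]
6: 0x61 (blk 24, set 0) → MISS  vc=[30, 4, 8]
7: 0x71 (blk 28, set 0) → MISS  vc=[30, 4, 8, 24]
8: 0x61 (blk 24, set 0) → VC-HIT  vc=[30, 4, 8, 28]
9: 0x21 (blk 8, set 0) → VC-HIT  vc=[30, 4, 24, 28]
10: 0x78 (blk 30, set 2) → VC-HIT  vc=[18, 4, 24, 28]
11: 0x13 (blk 4, set 0) → VC-HIT  vc=[18, 8, 24, 28]
12: 0x61 (blk 24, set 0) → VC-HIT  vc=[18, 8, 4, 28]
13: 0x49 (blk 18, set 2) → VC-HIT  vc=[30, 8, 4, 28]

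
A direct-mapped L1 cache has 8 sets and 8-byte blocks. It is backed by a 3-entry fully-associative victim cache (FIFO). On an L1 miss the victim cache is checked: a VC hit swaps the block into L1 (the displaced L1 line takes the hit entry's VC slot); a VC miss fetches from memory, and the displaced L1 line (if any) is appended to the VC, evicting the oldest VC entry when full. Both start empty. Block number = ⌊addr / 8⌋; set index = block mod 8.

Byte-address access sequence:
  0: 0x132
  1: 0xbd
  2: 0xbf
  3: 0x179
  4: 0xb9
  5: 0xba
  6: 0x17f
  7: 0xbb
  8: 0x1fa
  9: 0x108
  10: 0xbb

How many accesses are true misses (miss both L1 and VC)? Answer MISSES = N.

MISSES = 5

#0 0x132→b38/s6 MISS; vc=[]
#1 0xbd→b23/s7 MISS; vc=[]
#2 0xbf→b23/s7 L1-HIT; vc=[]
#3 0x179→b47/s7 MISS; vc=[23]
#4 0xb9→b23/s7 VC-HIT; vc=[47]
#5 0xba→b23/s7 L1-HIT; vc=[47]
#6 0x17f→b47/s7 VC-HIT; vc=[23]
#7 0xbb→b23/s7 VC-HIT; vc=[47]
#8 0x1fa→b63/s7 MISS; vc=[47,23]
#9 0x108→b33/s1 MISS; vc=[47,23]
#10 0xbb→b23/s7 VC-HIT; vc=[47,63]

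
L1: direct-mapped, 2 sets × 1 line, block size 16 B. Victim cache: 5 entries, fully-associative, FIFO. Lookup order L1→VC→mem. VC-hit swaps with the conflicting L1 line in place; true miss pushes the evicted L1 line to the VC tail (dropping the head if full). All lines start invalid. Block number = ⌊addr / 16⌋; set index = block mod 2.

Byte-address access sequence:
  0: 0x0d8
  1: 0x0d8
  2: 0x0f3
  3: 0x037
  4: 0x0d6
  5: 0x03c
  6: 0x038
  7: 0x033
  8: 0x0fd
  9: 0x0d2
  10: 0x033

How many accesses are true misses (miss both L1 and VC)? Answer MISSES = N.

  [0] addr=0xd8 blk=13 s=1: MISS | VC []
  [1] addr=0xd8 blk=13 s=1: L1-HIT | VC []
  [2] addr=0xf3 blk=15 s=1: MISS | VC [13]
  [3] addr=0x37 blk=3 s=1: MISS | VC [13, 15]
  [4] addr=0xd6 blk=13 s=1: VC-HIT | VC [3, 15]
  [5] addr=0x3c blk=3 s=1: VC-HIT | VC [13, 15]
  [6] addr=0x38 blk=3 s=1: L1-HIT | VC [13, 15]
  [7] addr=0x33 blk=3 s=1: L1-HIT | VC [13, 15]
  [8] addr=0xfd blk=15 s=1: VC-HIT | VC [13, 3]
  [9] addr=0xd2 blk=13 s=1: VC-HIT | VC [15, 3]
  [10] addr=0x33 blk=3 s=1: VC-HIT | VC [15, 13]

MISSES = 3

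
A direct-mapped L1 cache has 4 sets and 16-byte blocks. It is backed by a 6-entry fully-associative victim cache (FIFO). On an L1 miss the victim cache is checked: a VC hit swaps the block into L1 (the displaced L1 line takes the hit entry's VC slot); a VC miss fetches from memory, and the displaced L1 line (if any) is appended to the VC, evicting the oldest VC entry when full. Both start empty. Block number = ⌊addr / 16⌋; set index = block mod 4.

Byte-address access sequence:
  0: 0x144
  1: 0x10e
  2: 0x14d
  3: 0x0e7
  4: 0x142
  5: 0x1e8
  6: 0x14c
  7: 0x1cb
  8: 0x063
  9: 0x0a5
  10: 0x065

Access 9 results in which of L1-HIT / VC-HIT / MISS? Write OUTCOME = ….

OUTCOME = MISS

0: 0x144 (blk 20, set 0) → MISS  vc=[]
1: 0x10e (blk 16, set 0) → MISS  vc=[20]
2: 0x14d (blk 20, set 0) → VC-HIT  vc=[16]
3: 0xe7 (blk 14, set 2) → MISS  vc=[16]
4: 0x142 (blk 20, set 0) → L1-HIT  vc=[16]
5: 0x1e8 (blk 30, set 2) → MISS  vc=[16, 14]
6: 0x14c (blk 20, set 0) → L1-HIT  vc=[16, 14]
7: 0x1cb (blk 28, set 0) → MISS  vc=[16, 14, 20]
8: 0x63 (blk 6, set 2) → MISS  vc=[16, 14, 20, 30]
9: 0xa5 (blk 10, set 2) → MISS  vc=[16, 14, 20, 30, 6]
10: 0x65 (blk 6, set 2) → VC-HIT  vc=[16, 14, 20, 30, 10]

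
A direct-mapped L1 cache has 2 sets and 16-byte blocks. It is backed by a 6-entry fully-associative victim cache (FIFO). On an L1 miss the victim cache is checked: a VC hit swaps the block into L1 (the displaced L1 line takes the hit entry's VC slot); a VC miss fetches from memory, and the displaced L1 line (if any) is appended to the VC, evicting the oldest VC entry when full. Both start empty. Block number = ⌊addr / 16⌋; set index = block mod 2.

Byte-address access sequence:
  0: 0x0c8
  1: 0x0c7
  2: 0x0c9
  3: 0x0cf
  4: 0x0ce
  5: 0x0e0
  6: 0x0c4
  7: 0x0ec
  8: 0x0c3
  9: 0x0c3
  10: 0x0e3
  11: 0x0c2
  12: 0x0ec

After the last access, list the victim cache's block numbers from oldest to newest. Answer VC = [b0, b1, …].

VC = [12]

#0 0xc8→b12/s0 MISS; vc=[]
#1 0xc7→b12/s0 L1-HIT; vc=[]
#2 0xc9→b12/s0 L1-HIT; vc=[]
#3 0xcf→b12/s0 L1-HIT; vc=[]
#4 0xce→b12/s0 L1-HIT; vc=[]
#5 0xe0→b14/s0 MISS; vc=[12]
#6 0xc4→b12/s0 VC-HIT; vc=[14]
#7 0xec→b14/s0 VC-HIT; vc=[12]
#8 0xc3→b12/s0 VC-HIT; vc=[14]
#9 0xc3→b12/s0 L1-HIT; vc=[14]
#10 0xe3→b14/s0 VC-HIT; vc=[12]
#11 0xc2→b12/s0 VC-HIT; vc=[14]
#12 0xec→b14/s0 VC-HIT; vc=[12]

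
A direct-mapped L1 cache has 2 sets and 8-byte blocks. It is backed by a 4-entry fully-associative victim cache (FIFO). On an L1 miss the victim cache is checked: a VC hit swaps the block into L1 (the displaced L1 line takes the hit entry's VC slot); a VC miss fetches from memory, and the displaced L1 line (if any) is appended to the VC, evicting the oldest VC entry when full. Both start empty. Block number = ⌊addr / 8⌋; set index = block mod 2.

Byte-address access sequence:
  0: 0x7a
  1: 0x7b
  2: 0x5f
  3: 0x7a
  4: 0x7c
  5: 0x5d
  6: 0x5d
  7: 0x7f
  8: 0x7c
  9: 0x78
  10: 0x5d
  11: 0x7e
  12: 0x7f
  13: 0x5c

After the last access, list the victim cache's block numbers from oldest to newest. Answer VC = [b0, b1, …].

  [0] addr=0x7a blk=15 s=1: MISS | VC []
  [1] addr=0x7b blk=15 s=1: L1-HIT | VC []
  [2] addr=0x5f blk=11 s=1: MISS | VC [15]
  [3] addr=0x7a blk=15 s=1: VC-HIT | VC [11]
  [4] addr=0x7c blk=15 s=1: L1-HIT | VC [11]
  [5] addr=0x5d blk=11 s=1: VC-HIT | VC [15]
  [6] addr=0x5d blk=11 s=1: L1-HIT | VC [15]
  [7] addr=0x7f blk=15 s=1: VC-HIT | VC [11]
  [8] addr=0x7c blk=15 s=1: L1-HIT | VC [11]
  [9] addr=0x78 blk=15 s=1: L1-HIT | VC [11]
  [10] addr=0x5d blk=11 s=1: VC-HIT | VC [15]
  [11] addr=0x7e blk=15 s=1: VC-HIT | VC [11]
  [12] addr=0x7f blk=15 s=1: L1-HIT | VC [11]
  [13] addr=0x5c blk=11 s=1: VC-HIT | VC [15]

VC = [15]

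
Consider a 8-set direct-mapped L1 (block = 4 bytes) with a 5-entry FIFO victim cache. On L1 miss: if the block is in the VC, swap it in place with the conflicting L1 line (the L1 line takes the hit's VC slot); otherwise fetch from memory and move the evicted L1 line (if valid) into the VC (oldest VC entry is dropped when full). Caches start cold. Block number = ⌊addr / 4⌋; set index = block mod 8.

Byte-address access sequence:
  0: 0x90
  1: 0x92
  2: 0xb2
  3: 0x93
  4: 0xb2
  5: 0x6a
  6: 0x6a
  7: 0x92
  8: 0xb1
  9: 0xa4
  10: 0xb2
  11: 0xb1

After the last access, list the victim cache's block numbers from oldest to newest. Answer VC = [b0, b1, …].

  [0] addr=0x90 blk=36 s=4: MISS | VC []
  [1] addr=0x92 blk=36 s=4: L1-HIT | VC []
  [2] addr=0xb2 blk=44 s=4: MISS | VC [36]
  [3] addr=0x93 blk=36 s=4: VC-HIT | VC [44]
  [4] addr=0xb2 blk=44 s=4: VC-HIT | VC [36]
  [5] addr=0x6a blk=26 s=2: MISS | VC [36]
  [6] addr=0x6a blk=26 s=2: L1-HIT | VC [36]
  [7] addr=0x92 blk=36 s=4: VC-HIT | VC [44]
  [8] addr=0xb1 blk=44 s=4: VC-HIT | VC [36]
  [9] addr=0xa4 blk=41 s=1: MISS | VC [36]
  [10] addr=0xb2 blk=44 s=4: L1-HIT | VC [36]
  [11] addr=0xb1 blk=44 s=4: L1-HIT | VC [36]

VC = [36]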